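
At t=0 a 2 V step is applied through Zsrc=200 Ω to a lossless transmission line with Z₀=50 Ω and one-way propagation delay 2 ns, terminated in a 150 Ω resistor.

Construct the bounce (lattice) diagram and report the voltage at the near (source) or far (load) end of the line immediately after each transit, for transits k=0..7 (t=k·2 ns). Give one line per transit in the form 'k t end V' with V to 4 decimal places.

0 0 source 0.4000
1 2 load 0.6000
2 4 source 0.7200
3 6 load 0.7800
4 8 source 0.8160
5 10 load 0.8340
6 12 source 0.8448
7 14 load 0.8502

Γ_L=0.500000, Γ_S=0.600000; launch V₁=2·50/250=0.400000
k=0 src: V=0.4000
k=1 load: inc=0.400000, refl=0.400000·0.500000=0.2000; V=0.000000+0.400000+0.200000=0.6000
k=2 src: inc=0.200000, refl=0.200000·0.600000=0.1200; V=0.400000+0.200000+0.120000=0.7200
k=3 load: inc=0.120000, refl=0.120000·0.500000=0.0600; V=0.600000+0.120000+0.060000=0.7800
k=4 src: inc=0.060000, refl=0.060000·0.600000=0.0360; V=0.720000+0.060000+0.036000=0.8160
k=5 load: inc=0.036000, refl=0.036000·0.500000=0.0180; V=0.780000+0.036000+0.018000=0.8340
k=6 src: inc=0.018000, refl=0.018000·0.600000=0.0108; V=0.816000+0.018000+0.010800=0.8448
k=7 load: inc=0.010800, refl=0.010800·0.500000=0.0054; V=0.834000+0.010800+0.005400=0.8502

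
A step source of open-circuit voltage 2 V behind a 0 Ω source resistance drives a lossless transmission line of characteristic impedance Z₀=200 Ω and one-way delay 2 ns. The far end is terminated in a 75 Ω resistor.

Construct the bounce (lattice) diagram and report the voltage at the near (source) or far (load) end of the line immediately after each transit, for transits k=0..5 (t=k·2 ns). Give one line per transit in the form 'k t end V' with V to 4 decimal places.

Γ_L=-0.454545, Γ_S=-1.000000; launch V₁=2·200/200=2.000000
k=0 src: V=2.0000
k=1 load: inc=2.000000, refl=2.000000·-0.454545=-0.9091; V=0.000000+2.000000+-0.909091=1.0909
k=2 src: inc=-0.909091, refl=-0.909091·-1.000000=0.9091; V=2.000000+-0.909091+0.909091=2.0000
k=3 load: inc=0.909091, refl=0.909091·-0.454545=-0.4132; V=1.090909+0.909091+-0.413223=1.5868
k=4 src: inc=-0.413223, refl=-0.413223·-1.000000=0.4132; V=2.000000+-0.413223+0.413223=2.0000
k=5 load: inc=0.413223, refl=0.413223·-0.454545=-0.1878; V=1.586777+0.413223+-0.187829=1.8122

0 0 source 2.0000
1 2 load 1.0909
2 4 source 2.0000
3 6 load 1.5868
4 8 source 2.0000
5 10 load 1.8122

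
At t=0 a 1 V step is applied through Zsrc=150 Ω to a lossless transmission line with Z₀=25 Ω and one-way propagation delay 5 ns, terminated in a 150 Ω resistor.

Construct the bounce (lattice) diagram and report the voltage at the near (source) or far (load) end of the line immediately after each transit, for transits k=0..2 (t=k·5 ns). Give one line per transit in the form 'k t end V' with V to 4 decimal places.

0 0 source 0.1429
1 5 load 0.2449
2 10 source 0.3178

Γ_L=0.714286, Γ_S=0.714286; launch V₁=1·25/175=0.142857
k=0 src: V=0.1429
k=1 load: inc=0.142857, refl=0.142857·0.714286=0.1020; V=0.000000+0.142857+0.102041=0.2449
k=2 src: inc=0.102041, refl=0.102041·0.714286=0.0729; V=0.142857+0.102041+0.072886=0.3178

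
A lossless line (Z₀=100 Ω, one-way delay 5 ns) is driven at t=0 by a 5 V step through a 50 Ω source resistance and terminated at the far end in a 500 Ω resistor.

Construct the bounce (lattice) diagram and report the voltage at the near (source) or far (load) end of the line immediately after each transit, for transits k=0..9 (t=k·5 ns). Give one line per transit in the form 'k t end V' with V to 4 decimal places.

Γ_L=0.666667, Γ_S=-0.333333; launch V₁=5·100/150=3.333333
k=0 src: V=3.3333
k=1 load: inc=3.333333, refl=3.333333·0.666667=2.2222; V=0.000000+3.333333+2.222222=5.5556
k=2 src: inc=2.222222, refl=2.222222·-0.333333=-0.7407; V=3.333333+2.222222+-0.740741=4.8148
k=3 load: inc=-0.740741, refl=-0.740741·0.666667=-0.4938; V=5.555556+-0.740741+-0.493827=4.3210
k=4 src: inc=-0.493827, refl=-0.493827·-0.333333=0.1646; V=4.814815+-0.493827+0.164609=4.4856
k=5 load: inc=0.164609, refl=0.164609·0.666667=0.1097; V=4.320988+0.164609+0.109739=4.5953
k=6 src: inc=0.109739, refl=0.109739·-0.333333=-0.0366; V=4.485597+0.109739+-0.036580=4.5588
k=7 load: inc=-0.036580, refl=-0.036580·0.666667=-0.0244; V=4.595336+-0.036580+-0.024387=4.5344
k=8 src: inc=-0.024387, refl=-0.024387·-0.333333=0.0081; V=4.558756+-0.024387+0.008129=4.5425
k=9 load: inc=0.008129, refl=0.008129·0.666667=0.0054; V=4.534370+0.008129+0.005419=4.5479

0 0 source 3.3333
1 5 load 5.5556
2 10 source 4.8148
3 15 load 4.3210
4 20 source 4.4856
5 25 load 4.5953
6 30 source 4.5588
7 35 load 4.5344
8 40 source 4.5425
9 45 load 4.5479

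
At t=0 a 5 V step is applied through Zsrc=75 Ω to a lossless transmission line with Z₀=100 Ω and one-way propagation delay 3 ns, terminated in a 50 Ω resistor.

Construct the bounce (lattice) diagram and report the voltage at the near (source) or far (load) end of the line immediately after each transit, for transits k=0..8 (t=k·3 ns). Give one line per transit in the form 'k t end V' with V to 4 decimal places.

0 0 source 2.8571
1 3 load 1.9048
2 6 source 2.0408
3 9 load 1.9955
4 12 source 2.0019
5 15 load 1.9998
6 18 source 2.0001
7 21 load 2.0000
8 24 source 2.0000

Γ_L=-0.333333, Γ_S=-0.142857; launch V₁=5·100/175=2.857143
k=0 src: V=2.8571
k=1 load: inc=2.857143, refl=2.857143·-0.333333=-0.9524; V=0.000000+2.857143+-0.952381=1.9048
k=2 src: inc=-0.952381, refl=-0.952381·-0.142857=0.1361; V=2.857143+-0.952381+0.136054=2.0408
k=3 load: inc=0.136054, refl=0.136054·-0.333333=-0.0454; V=1.904762+0.136054+-0.045351=1.9955
k=4 src: inc=-0.045351, refl=-0.045351·-0.142857=0.0065; V=2.040816+-0.045351+0.006479=2.0019
k=5 load: inc=0.006479, refl=0.006479·-0.333333=-0.0022; V=1.995465+0.006479+-0.002160=1.9998
k=6 src: inc=-0.002160, refl=-0.002160·-0.142857=0.0003; V=2.001944+-0.002160+0.000309=2.0001
k=7 load: inc=0.000309, refl=0.000309·-0.333333=-0.0001; V=1.999784+0.000309+-0.000103=2.0000
k=8 src: inc=-0.000103, refl=-0.000103·-0.142857=0.0000; V=2.000093+-0.000103+0.000015=2.0000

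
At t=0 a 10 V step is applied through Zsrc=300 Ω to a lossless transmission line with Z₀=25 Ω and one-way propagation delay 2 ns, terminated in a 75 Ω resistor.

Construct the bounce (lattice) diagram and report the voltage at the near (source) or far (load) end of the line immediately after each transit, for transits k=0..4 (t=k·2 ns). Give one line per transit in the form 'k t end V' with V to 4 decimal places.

0 0 source 0.7692
1 2 load 1.1538
2 4 source 1.4793
3 6 load 1.6420
4 8 source 1.7797

Γ_L=0.500000, Γ_S=0.846154; launch V₁=10·25/325=0.769231
k=0 src: V=0.7692
k=1 load: inc=0.769231, refl=0.769231·0.500000=0.3846; V=0.000000+0.769231+0.384615=1.1538
k=2 src: inc=0.384615, refl=0.384615·0.846154=0.3254; V=0.769231+0.384615+0.325444=1.4793
k=3 load: inc=0.325444, refl=0.325444·0.500000=0.1627; V=1.153846+0.325444+0.162722=1.6420
k=4 src: inc=0.162722, refl=0.162722·0.846154=0.1377; V=1.479290+0.162722+0.137688=1.7797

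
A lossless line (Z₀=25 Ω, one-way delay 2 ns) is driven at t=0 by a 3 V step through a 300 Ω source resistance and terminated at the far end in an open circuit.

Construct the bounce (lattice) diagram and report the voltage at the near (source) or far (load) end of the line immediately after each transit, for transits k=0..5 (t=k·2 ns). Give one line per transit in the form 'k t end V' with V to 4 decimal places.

Γ_L=1.000000, Γ_S=0.846154; launch V₁=3·25/325=0.230769
k=0 src: V=0.2308
k=1 load: inc=0.230769, refl=0.230769·1.000000=0.2308; V=0.000000+0.230769+0.230769=0.4615
k=2 src: inc=0.230769, refl=0.230769·0.846154=0.1953; V=0.230769+0.230769+0.195266=0.6568
k=3 load: inc=0.195266, refl=0.195266·1.000000=0.1953; V=0.461538+0.195266+0.195266=0.8521
k=4 src: inc=0.195266, refl=0.195266·0.846154=0.1652; V=0.656805+0.195266+0.165225=1.0173
k=5 load: inc=0.165225, refl=0.165225·1.000000=0.1652; V=0.852071+0.165225+0.165225=1.1825

0 0 source 0.2308
1 2 load 0.4615
2 4 source 0.6568
3 6 load 0.8521
4 8 source 1.0173
5 10 load 1.1825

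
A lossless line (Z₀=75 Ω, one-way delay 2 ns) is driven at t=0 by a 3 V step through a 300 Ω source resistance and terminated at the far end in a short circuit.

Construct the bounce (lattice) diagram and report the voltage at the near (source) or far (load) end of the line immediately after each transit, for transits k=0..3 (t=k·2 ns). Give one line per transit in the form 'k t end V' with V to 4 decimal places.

Γ_L=-1.000000, Γ_S=0.600000; launch V₁=3·75/375=0.600000
k=0 src: V=0.6000
k=1 load: inc=0.600000, refl=0.600000·-1.000000=-0.6000; V=0.000000+0.600000+-0.600000=0.0000
k=2 src: inc=-0.600000, refl=-0.600000·0.600000=-0.3600; V=0.600000+-0.600000+-0.360000=-0.3600
k=3 load: inc=-0.360000, refl=-0.360000·-1.000000=0.3600; V=0.000000+-0.360000+0.360000=0.0000

0 0 source 0.6000
1 2 load 0.0000
2 4 source -0.3600
3 6 load 0.0000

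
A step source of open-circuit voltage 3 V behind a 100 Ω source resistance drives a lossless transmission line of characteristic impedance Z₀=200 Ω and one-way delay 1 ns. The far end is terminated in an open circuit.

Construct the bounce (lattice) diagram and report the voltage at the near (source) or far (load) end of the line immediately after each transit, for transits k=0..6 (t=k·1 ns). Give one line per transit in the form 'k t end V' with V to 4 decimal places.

0 0 source 2.0000
1 1 load 4.0000
2 2 source 3.3333
3 3 load 2.6667
4 4 source 2.8889
5 5 load 3.1111
6 6 source 3.0370

Γ_L=1.000000, Γ_S=-0.333333; launch V₁=3·200/300=2.000000
k=0 src: V=2.0000
k=1 load: inc=2.000000, refl=2.000000·1.000000=2.0000; V=0.000000+2.000000+2.000000=4.0000
k=2 src: inc=2.000000, refl=2.000000·-0.333333=-0.6667; V=2.000000+2.000000+-0.666667=3.3333
k=3 load: inc=-0.666667, refl=-0.666667·1.000000=-0.6667; V=4.000000+-0.666667+-0.666667=2.6667
k=4 src: inc=-0.666667, refl=-0.666667·-0.333333=0.2222; V=3.333333+-0.666667+0.222222=2.8889
k=5 load: inc=0.222222, refl=0.222222·1.000000=0.2222; V=2.666667+0.222222+0.222222=3.1111
k=6 src: inc=0.222222, refl=0.222222·-0.333333=-0.0741; V=2.888889+0.222222+-0.074074=3.0370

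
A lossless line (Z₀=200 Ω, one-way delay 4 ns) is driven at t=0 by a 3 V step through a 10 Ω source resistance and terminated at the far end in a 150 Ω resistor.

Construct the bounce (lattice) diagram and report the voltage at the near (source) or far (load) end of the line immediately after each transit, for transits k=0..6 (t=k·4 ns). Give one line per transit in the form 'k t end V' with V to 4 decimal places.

0 0 source 2.8571
1 4 load 2.4490
2 8 source 2.8183
3 12 load 2.7655
4 16 source 2.8132
5 20 load 2.8064
6 24 source 2.8126

Γ_L=-0.142857, Γ_S=-0.904762; launch V₁=3·200/210=2.857143
k=0 src: V=2.8571
k=1 load: inc=2.857143, refl=2.857143·-0.142857=-0.4082; V=0.000000+2.857143+-0.408163=2.4490
k=2 src: inc=-0.408163, refl=-0.408163·-0.904762=0.3693; V=2.857143+-0.408163+0.369291=2.8183
k=3 load: inc=0.369291, refl=0.369291·-0.142857=-0.0528; V=2.448980+0.369291+-0.052756=2.7655
k=4 src: inc=-0.052756, refl=-0.052756·-0.904762=0.0477; V=2.818270+-0.052756+0.047731=2.8132
k=5 load: inc=0.047731, refl=0.047731·-0.142857=-0.0068; V=2.765514+0.047731+-0.006819=2.8064
k=6 src: inc=-0.006819, refl=-0.006819·-0.904762=0.0062; V=2.813246+-0.006819+0.006169=2.8126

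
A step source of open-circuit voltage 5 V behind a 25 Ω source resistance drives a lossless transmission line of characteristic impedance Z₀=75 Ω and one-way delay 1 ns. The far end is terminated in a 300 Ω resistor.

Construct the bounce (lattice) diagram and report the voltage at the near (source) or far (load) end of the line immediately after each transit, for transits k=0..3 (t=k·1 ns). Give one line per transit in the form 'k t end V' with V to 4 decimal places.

0 0 source 3.7500
1 1 load 6.0000
2 2 source 4.8750
3 3 load 4.2000

Γ_L=0.600000, Γ_S=-0.500000; launch V₁=5·75/100=3.750000
k=0 src: V=3.7500
k=1 load: inc=3.750000, refl=3.750000·0.600000=2.2500; V=0.000000+3.750000+2.250000=6.0000
k=2 src: inc=2.250000, refl=2.250000·-0.500000=-1.1250; V=3.750000+2.250000+-1.125000=4.8750
k=3 load: inc=-1.125000, refl=-1.125000·0.600000=-0.6750; V=6.000000+-1.125000+-0.675000=4.2000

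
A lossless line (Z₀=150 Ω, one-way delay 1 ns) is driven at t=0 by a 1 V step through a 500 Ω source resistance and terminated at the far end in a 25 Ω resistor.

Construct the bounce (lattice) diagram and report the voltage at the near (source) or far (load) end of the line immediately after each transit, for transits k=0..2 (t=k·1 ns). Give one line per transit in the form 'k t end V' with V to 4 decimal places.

0 0 source 0.2308
1 1 load 0.0659
2 2 source -0.0228

Γ_L=-0.714286, Γ_S=0.538462; launch V₁=1·150/650=0.230769
k=0 src: V=0.2308
k=1 load: inc=0.230769, refl=0.230769·-0.714286=-0.1648; V=0.000000+0.230769+-0.164835=0.0659
k=2 src: inc=-0.164835, refl=-0.164835·0.538462=-0.0888; V=0.230769+-0.164835+-0.088757=-0.0228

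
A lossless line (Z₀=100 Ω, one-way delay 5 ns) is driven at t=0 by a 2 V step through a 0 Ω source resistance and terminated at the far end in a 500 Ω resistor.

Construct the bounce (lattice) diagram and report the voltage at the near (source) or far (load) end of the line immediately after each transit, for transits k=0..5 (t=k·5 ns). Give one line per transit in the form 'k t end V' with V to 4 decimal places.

0 0 source 2.0000
1 5 load 3.3333
2 10 source 2.0000
3 15 load 1.1111
4 20 source 2.0000
5 25 load 2.5926

Γ_L=0.666667, Γ_S=-1.000000; launch V₁=2·100/100=2.000000
k=0 src: V=2.0000
k=1 load: inc=2.000000, refl=2.000000·0.666667=1.3333; V=0.000000+2.000000+1.333333=3.3333
k=2 src: inc=1.333333, refl=1.333333·-1.000000=-1.3333; V=2.000000+1.333333+-1.333333=2.0000
k=3 load: inc=-1.333333, refl=-1.333333·0.666667=-0.8889; V=3.333333+-1.333333+-0.888889=1.1111
k=4 src: inc=-0.888889, refl=-0.888889·-1.000000=0.8889; V=2.000000+-0.888889+0.888889=2.0000
k=5 load: inc=0.888889, refl=0.888889·0.666667=0.5926; V=1.111111+0.888889+0.592593=2.5926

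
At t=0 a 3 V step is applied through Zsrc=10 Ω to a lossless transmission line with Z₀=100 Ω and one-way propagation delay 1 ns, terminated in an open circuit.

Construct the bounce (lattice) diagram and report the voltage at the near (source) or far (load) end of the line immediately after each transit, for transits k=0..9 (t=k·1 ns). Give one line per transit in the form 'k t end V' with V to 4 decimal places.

Γ_L=1.000000, Γ_S=-0.818182; launch V₁=3·100/110=2.727273
k=0 src: V=2.7273
k=1 load: inc=2.727273, refl=2.727273·1.000000=2.7273; V=0.000000+2.727273+2.727273=5.4545
k=2 src: inc=2.727273, refl=2.727273·-0.818182=-2.2314; V=2.727273+2.727273+-2.231405=3.2231
k=3 load: inc=-2.231405, refl=-2.231405·1.000000=-2.2314; V=5.454545+-2.231405+-2.231405=0.9917
k=4 src: inc=-2.231405, refl=-2.231405·-0.818182=1.8257; V=3.223140+-2.231405+1.825695=2.8174
k=5 load: inc=1.825695, refl=1.825695·1.000000=1.8257; V=0.991736+1.825695+1.825695=4.6431
k=6 src: inc=1.825695, refl=1.825695·-0.818182=-1.4938; V=2.817431+1.825695+-1.493750=3.1494
k=7 load: inc=-1.493750, refl=-1.493750·1.000000=-1.4938; V=4.643125+-1.493750+-1.493750=1.6556
k=8 src: inc=-1.493750, refl=-1.493750·-0.818182=1.2222; V=3.149375+-1.493750+1.222159=2.8778
k=9 load: inc=1.222159, refl=1.222159·1.000000=1.2222; V=1.655625+1.222159+1.222159=4.0999

0 0 source 2.7273
1 1 load 5.4545
2 2 source 3.2231
3 3 load 0.9917
4 4 source 2.8174
5 5 load 4.6431
6 6 source 3.1494
7 7 load 1.6556
8 8 source 2.8778
9 9 load 4.0999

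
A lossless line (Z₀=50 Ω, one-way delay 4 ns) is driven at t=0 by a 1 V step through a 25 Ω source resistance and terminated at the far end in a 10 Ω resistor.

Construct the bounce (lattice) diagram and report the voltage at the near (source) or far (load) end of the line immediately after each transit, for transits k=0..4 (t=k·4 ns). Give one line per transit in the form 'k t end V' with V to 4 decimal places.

Γ_L=-0.666667, Γ_S=-0.333333; launch V₁=1·50/75=0.666667
k=0 src: V=0.6667
k=1 load: inc=0.666667, refl=0.666667·-0.666667=-0.4444; V=0.000000+0.666667+-0.444444=0.2222
k=2 src: inc=-0.444444, refl=-0.444444·-0.333333=0.1481; V=0.666667+-0.444444+0.148148=0.3704
k=3 load: inc=0.148148, refl=0.148148·-0.666667=-0.0988; V=0.222222+0.148148+-0.098765=0.2716
k=4 src: inc=-0.098765, refl=-0.098765·-0.333333=0.0329; V=0.370370+-0.098765+0.032922=0.3045

0 0 source 0.6667
1 4 load 0.2222
2 8 source 0.3704
3 12 load 0.2716
4 16 source 0.3045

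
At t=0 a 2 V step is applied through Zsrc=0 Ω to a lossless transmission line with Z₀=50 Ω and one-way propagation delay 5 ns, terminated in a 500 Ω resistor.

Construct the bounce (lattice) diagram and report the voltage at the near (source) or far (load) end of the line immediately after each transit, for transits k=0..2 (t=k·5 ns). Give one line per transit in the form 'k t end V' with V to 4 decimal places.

Γ_L=0.818182, Γ_S=-1.000000; launch V₁=2·50/50=2.000000
k=0 src: V=2.0000
k=1 load: inc=2.000000, refl=2.000000·0.818182=1.6364; V=0.000000+2.000000+1.636364=3.6364
k=2 src: inc=1.636364, refl=1.636364·-1.000000=-1.6364; V=2.000000+1.636364+-1.636364=2.0000

0 0 source 2.0000
1 5 load 3.6364
2 10 source 2.0000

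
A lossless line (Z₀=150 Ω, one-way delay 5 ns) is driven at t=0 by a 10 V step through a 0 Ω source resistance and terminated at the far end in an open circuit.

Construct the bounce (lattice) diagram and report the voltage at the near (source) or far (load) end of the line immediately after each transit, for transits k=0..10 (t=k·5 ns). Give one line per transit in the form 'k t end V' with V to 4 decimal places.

0 0 source 10.0000
1 5 load 20.0000
2 10 source 10.0000
3 15 load 0.0000
4 20 source 10.0000
5 25 load 20.0000
6 30 source 10.0000
7 35 load 0.0000
8 40 source 10.0000
9 45 load 20.0000
10 50 source 10.0000

Γ_L=1.000000, Γ_S=-1.000000; launch V₁=10·150/150=10.000000
k=0 src: V=10.0000
k=1 load: inc=10.000000, refl=10.000000·1.000000=10.0000; V=0.000000+10.000000+10.000000=20.0000
k=2 src: inc=10.000000, refl=10.000000·-1.000000=-10.0000; V=10.000000+10.000000+-10.000000=10.0000
k=3 load: inc=-10.000000, refl=-10.000000·1.000000=-10.0000; V=20.000000+-10.000000+-10.000000=0.0000
k=4 src: inc=-10.000000, refl=-10.000000·-1.000000=10.0000; V=10.000000+-10.000000+10.000000=10.0000
k=5 load: inc=10.000000, refl=10.000000·1.000000=10.0000; V=0.000000+10.000000+10.000000=20.0000
k=6 src: inc=10.000000, refl=10.000000·-1.000000=-10.0000; V=10.000000+10.000000+-10.000000=10.0000
k=7 load: inc=-10.000000, refl=-10.000000·1.000000=-10.0000; V=20.000000+-10.000000+-10.000000=0.0000
k=8 src: inc=-10.000000, refl=-10.000000·-1.000000=10.0000; V=10.000000+-10.000000+10.000000=10.0000
k=9 load: inc=10.000000, refl=10.000000·1.000000=10.0000; V=0.000000+10.000000+10.000000=20.0000
k=10 src: inc=10.000000, refl=10.000000·-1.000000=-10.0000; V=10.000000+10.000000+-10.000000=10.0000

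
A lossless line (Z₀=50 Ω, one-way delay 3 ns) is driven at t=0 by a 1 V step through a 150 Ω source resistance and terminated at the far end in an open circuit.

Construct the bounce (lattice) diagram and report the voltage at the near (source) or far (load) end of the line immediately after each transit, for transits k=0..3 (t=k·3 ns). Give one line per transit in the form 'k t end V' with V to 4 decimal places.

Γ_L=1.000000, Γ_S=0.500000; launch V₁=1·50/200=0.250000
k=0 src: V=0.2500
k=1 load: inc=0.250000, refl=0.250000·1.000000=0.2500; V=0.000000+0.250000+0.250000=0.5000
k=2 src: inc=0.250000, refl=0.250000·0.500000=0.1250; V=0.250000+0.250000+0.125000=0.6250
k=3 load: inc=0.125000, refl=0.125000·1.000000=0.1250; V=0.500000+0.125000+0.125000=0.7500

0 0 source 0.2500
1 3 load 0.5000
2 6 source 0.6250
3 9 load 0.7500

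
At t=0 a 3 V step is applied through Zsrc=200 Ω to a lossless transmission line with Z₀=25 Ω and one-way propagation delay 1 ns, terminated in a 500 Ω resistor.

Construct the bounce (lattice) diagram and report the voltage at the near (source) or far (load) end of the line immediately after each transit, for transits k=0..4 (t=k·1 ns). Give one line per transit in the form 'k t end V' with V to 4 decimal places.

Γ_L=0.904762, Γ_S=0.777778; launch V₁=3·25/225=0.333333
k=0 src: V=0.3333
k=1 load: inc=0.333333, refl=0.333333·0.904762=0.3016; V=0.000000+0.333333+0.301587=0.6349
k=2 src: inc=0.301587, refl=0.301587·0.777778=0.2346; V=0.333333+0.301587+0.234568=0.8695
k=3 load: inc=0.234568, refl=0.234568·0.904762=0.2122; V=0.634921+0.234568+0.212228=1.0817
k=4 src: inc=0.212228, refl=0.212228·0.777778=0.1651; V=0.869489+0.212228+0.165066=1.2468

0 0 source 0.3333
1 1 load 0.6349
2 2 source 0.8695
3 3 load 1.0817
4 4 source 1.2468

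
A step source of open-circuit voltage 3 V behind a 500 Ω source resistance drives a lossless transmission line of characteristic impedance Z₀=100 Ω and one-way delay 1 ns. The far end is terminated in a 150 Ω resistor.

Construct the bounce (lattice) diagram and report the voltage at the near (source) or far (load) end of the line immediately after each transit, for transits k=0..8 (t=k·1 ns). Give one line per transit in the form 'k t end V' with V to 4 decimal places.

Γ_L=0.200000, Γ_S=0.666667; launch V₁=3·100/600=0.500000
k=0 src: V=0.5000
k=1 load: inc=0.500000, refl=0.500000·0.200000=0.1000; V=0.000000+0.500000+0.100000=0.6000
k=2 src: inc=0.100000, refl=0.100000·0.666667=0.0667; V=0.500000+0.100000+0.066667=0.6667
k=3 load: inc=0.066667, refl=0.066667·0.200000=0.0133; V=0.600000+0.066667+0.013333=0.6800
k=4 src: inc=0.013333, refl=0.013333·0.666667=0.0089; V=0.666667+0.013333+0.008889=0.6889
k=5 load: inc=0.008889, refl=0.008889·0.200000=0.0018; V=0.680000+0.008889+0.001778=0.6907
k=6 src: inc=0.001778, refl=0.001778·0.666667=0.0012; V=0.688889+0.001778+0.001185=0.6919
k=7 load: inc=0.001185, refl=0.001185·0.200000=0.0002; V=0.690667+0.001185+0.000237=0.6921
k=8 src: inc=0.000237, refl=0.000237·0.666667=0.0002; V=0.691852+0.000237+0.000158=0.6922

0 0 source 0.5000
1 1 load 0.6000
2 2 source 0.6667
3 3 load 0.6800
4 4 source 0.6889
5 5 load 0.6907
6 6 source 0.6919
7 7 load 0.6921
8 8 source 0.6922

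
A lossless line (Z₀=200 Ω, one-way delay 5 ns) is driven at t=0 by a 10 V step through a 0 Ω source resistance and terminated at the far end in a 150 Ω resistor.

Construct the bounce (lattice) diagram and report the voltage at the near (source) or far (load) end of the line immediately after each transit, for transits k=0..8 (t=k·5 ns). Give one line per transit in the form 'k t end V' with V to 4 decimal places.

0 0 source 10.0000
1 5 load 8.5714
2 10 source 10.0000
3 15 load 9.7959
4 20 source 10.0000
5 25 load 9.9708
6 30 source 10.0000
7 35 load 9.9958
8 40 source 10.0000

Γ_L=-0.142857, Γ_S=-1.000000; launch V₁=10·200/200=10.000000
k=0 src: V=10.0000
k=1 load: inc=10.000000, refl=10.000000·-0.142857=-1.4286; V=0.000000+10.000000+-1.428571=8.5714
k=2 src: inc=-1.428571, refl=-1.428571·-1.000000=1.4286; V=10.000000+-1.428571+1.428571=10.0000
k=3 load: inc=1.428571, refl=1.428571·-0.142857=-0.2041; V=8.571429+1.428571+-0.204082=9.7959
k=4 src: inc=-0.204082, refl=-0.204082·-1.000000=0.2041; V=10.000000+-0.204082+0.204082=10.0000
k=5 load: inc=0.204082, refl=0.204082·-0.142857=-0.0292; V=9.795918+0.204082+-0.029155=9.9708
k=6 src: inc=-0.029155, refl=-0.029155·-1.000000=0.0292; V=10.000000+-0.029155+0.029155=10.0000
k=7 load: inc=0.029155, refl=0.029155·-0.142857=-0.0042; V=9.970845+0.029155+-0.004165=9.9958
k=8 src: inc=-0.004165, refl=-0.004165·-1.000000=0.0042; V=10.000000+-0.004165+0.004165=10.0000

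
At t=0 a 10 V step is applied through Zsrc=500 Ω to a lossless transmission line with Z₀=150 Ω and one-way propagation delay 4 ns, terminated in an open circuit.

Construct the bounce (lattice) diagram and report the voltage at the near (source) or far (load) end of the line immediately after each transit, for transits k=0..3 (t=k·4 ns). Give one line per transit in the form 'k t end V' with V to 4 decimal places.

Γ_L=1.000000, Γ_S=0.538462; launch V₁=10·150/650=2.307692
k=0 src: V=2.3077
k=1 load: inc=2.307692, refl=2.307692·1.000000=2.3077; V=0.000000+2.307692+2.307692=4.6154
k=2 src: inc=2.307692, refl=2.307692·0.538462=1.2426; V=2.307692+2.307692+1.242604=5.8580
k=3 load: inc=1.242604, refl=1.242604·1.000000=1.2426; V=4.615385+1.242604+1.242604=7.1006

0 0 source 2.3077
1 4 load 4.6154
2 8 source 5.8580
3 12 load 7.1006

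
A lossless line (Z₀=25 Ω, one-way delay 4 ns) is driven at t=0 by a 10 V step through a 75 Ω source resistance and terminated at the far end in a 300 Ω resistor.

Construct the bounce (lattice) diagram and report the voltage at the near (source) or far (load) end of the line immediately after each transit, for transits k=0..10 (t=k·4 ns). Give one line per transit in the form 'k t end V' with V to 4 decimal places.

Γ_L=0.846154, Γ_S=0.500000; launch V₁=10·25/100=2.500000
k=0 src: V=2.5000
k=1 load: inc=2.500000, refl=2.500000·0.846154=2.1154; V=0.000000+2.500000+2.115385=4.6154
k=2 src: inc=2.115385, refl=2.115385·0.500000=1.0577; V=2.500000+2.115385+1.057692=5.6731
k=3 load: inc=1.057692, refl=1.057692·0.846154=0.8950; V=4.615385+1.057692+0.894970=6.5680
k=4 src: inc=0.894970, refl=0.894970·0.500000=0.4475; V=5.673077+0.894970+0.447485=7.0155
k=5 load: inc=0.447485, refl=0.447485·0.846154=0.3786; V=6.568047+0.447485+0.378641=7.3942
k=6 src: inc=0.378641, refl=0.378641·0.500000=0.1893; V=7.015533+0.378641+0.189321=7.5835
k=7 load: inc=0.189321, refl=0.189321·0.846154=0.1602; V=7.394174+0.189321+0.160194=7.7437
k=8 src: inc=0.160194, refl=0.160194·0.500000=0.0801; V=7.583495+0.160194+0.080097=7.8238
k=9 load: inc=0.080097, refl=0.080097·0.846154=0.0678; V=7.743689+0.080097+0.067775=7.8916
k=10 src: inc=0.067775, refl=0.067775·0.500000=0.0339; V=7.823786+0.067775+0.033887=7.9254

0 0 source 2.5000
1 4 load 4.6154
2 8 source 5.6731
3 12 load 6.5680
4 16 source 7.0155
5 20 load 7.3942
6 24 source 7.5835
7 28 load 7.7437
8 32 source 7.8238
9 36 load 7.8916
10 40 source 7.9254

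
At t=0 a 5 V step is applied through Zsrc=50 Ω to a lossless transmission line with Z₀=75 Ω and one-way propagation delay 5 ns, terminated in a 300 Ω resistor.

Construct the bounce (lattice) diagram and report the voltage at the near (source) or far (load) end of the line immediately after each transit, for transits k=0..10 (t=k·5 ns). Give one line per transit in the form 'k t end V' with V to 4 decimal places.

0 0 source 3.0000
1 5 load 4.8000
2 10 source 4.4400
3 15 load 4.2240
4 20 source 4.2672
5 25 load 4.2931
6 30 source 4.2879
7 35 load 4.2848
8 40 source 4.2854
9 45 load 4.2858
10 50 source 4.2857

Γ_L=0.600000, Γ_S=-0.200000; launch V₁=5·75/125=3.000000
k=0 src: V=3.0000
k=1 load: inc=3.000000, refl=3.000000·0.600000=1.8000; V=0.000000+3.000000+1.800000=4.8000
k=2 src: inc=1.800000, refl=1.800000·-0.200000=-0.3600; V=3.000000+1.800000+-0.360000=4.4400
k=3 load: inc=-0.360000, refl=-0.360000·0.600000=-0.2160; V=4.800000+-0.360000+-0.216000=4.2240
k=4 src: inc=-0.216000, refl=-0.216000·-0.200000=0.0432; V=4.440000+-0.216000+0.043200=4.2672
k=5 load: inc=0.043200, refl=0.043200·0.600000=0.0259; V=4.224000+0.043200+0.025920=4.2931
k=6 src: inc=0.025920, refl=0.025920·-0.200000=-0.0052; V=4.267200+0.025920+-0.005184=4.2879
k=7 load: inc=-0.005184, refl=-0.005184·0.600000=-0.0031; V=4.293120+-0.005184+-0.003110=4.2848
k=8 src: inc=-0.003110, refl=-0.003110·-0.200000=0.0006; V=4.287936+-0.003110+0.000622=4.2854
k=9 load: inc=0.000622, refl=0.000622·0.600000=0.0004; V=4.284826+0.000622+0.000373=4.2858
k=10 src: inc=0.000373, refl=0.000373·-0.200000=-0.0001; V=4.285448+0.000373+-0.000075=4.2857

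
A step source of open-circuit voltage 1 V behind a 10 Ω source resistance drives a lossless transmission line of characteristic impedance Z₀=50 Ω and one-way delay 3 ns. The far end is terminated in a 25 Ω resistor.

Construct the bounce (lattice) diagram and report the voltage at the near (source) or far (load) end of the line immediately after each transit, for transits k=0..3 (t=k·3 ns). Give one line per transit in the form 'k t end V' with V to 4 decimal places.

Γ_L=-0.333333, Γ_S=-0.666667; launch V₁=1·50/60=0.833333
k=0 src: V=0.8333
k=1 load: inc=0.833333, refl=0.833333·-0.333333=-0.2778; V=0.000000+0.833333+-0.277778=0.5556
k=2 src: inc=-0.277778, refl=-0.277778·-0.666667=0.1852; V=0.833333+-0.277778+0.185185=0.7407
k=3 load: inc=0.185185, refl=0.185185·-0.333333=-0.0617; V=0.555556+0.185185+-0.061728=0.6790

0 0 source 0.8333
1 3 load 0.5556
2 6 source 0.7407
3 9 load 0.6790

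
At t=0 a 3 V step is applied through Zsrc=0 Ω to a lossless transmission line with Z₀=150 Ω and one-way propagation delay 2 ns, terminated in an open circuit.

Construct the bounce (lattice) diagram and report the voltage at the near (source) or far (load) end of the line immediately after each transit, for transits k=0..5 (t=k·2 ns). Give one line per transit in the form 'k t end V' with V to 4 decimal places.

Γ_L=1.000000, Γ_S=-1.000000; launch V₁=3·150/150=3.000000
k=0 src: V=3.0000
k=1 load: inc=3.000000, refl=3.000000·1.000000=3.0000; V=0.000000+3.000000+3.000000=6.0000
k=2 src: inc=3.000000, refl=3.000000·-1.000000=-3.0000; V=3.000000+3.000000+-3.000000=3.0000
k=3 load: inc=-3.000000, refl=-3.000000·1.000000=-3.0000; V=6.000000+-3.000000+-3.000000=0.0000
k=4 src: inc=-3.000000, refl=-3.000000·-1.000000=3.0000; V=3.000000+-3.000000+3.000000=3.0000
k=5 load: inc=3.000000, refl=3.000000·1.000000=3.0000; V=0.000000+3.000000+3.000000=6.0000

0 0 source 3.0000
1 2 load 6.0000
2 4 source 3.0000
3 6 load 0.0000
4 8 source 3.0000
5 10 load 6.0000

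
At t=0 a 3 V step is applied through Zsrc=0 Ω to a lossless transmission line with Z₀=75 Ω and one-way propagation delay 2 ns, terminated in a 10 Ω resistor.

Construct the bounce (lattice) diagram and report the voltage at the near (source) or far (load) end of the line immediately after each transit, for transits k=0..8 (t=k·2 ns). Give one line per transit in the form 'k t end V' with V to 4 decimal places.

Γ_L=-0.764706, Γ_S=-1.000000; launch V₁=3·75/75=3.000000
k=0 src: V=3.0000
k=1 load: inc=3.000000, refl=3.000000·-0.764706=-2.2941; V=0.000000+3.000000+-2.294118=0.7059
k=2 src: inc=-2.294118, refl=-2.294118·-1.000000=2.2941; V=3.000000+-2.294118+2.294118=3.0000
k=3 load: inc=2.294118, refl=2.294118·-0.764706=-1.7543; V=0.705882+2.294118+-1.754325=1.2457
k=4 src: inc=-1.754325, refl=-1.754325·-1.000000=1.7543; V=3.000000+-1.754325+1.754325=3.0000
k=5 load: inc=1.754325, refl=1.754325·-0.764706=-1.3415; V=1.245675+1.754325+-1.341543=1.6585
k=6 src: inc=-1.341543, refl=-1.341543·-1.000000=1.3415; V=3.000000+-1.341543+1.341543=3.0000
k=7 load: inc=1.341543, refl=1.341543·-0.764706=-1.0259; V=1.658457+1.341543+-1.025886=1.9741
k=8 src: inc=-1.025886, refl=-1.025886·-1.000000=1.0259; V=3.000000+-1.025886+1.025886=3.0000

0 0 source 3.0000
1 2 load 0.7059
2 4 source 3.0000
3 6 load 1.2457
4 8 source 3.0000
5 10 load 1.6585
6 12 source 3.0000
7 14 load 1.9741
8 16 source 3.0000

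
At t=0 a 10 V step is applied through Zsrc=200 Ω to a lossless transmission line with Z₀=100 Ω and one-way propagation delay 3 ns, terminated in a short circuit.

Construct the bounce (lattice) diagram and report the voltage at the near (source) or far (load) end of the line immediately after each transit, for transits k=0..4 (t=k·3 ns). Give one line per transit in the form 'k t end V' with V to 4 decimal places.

Γ_L=-1.000000, Γ_S=0.333333; launch V₁=10·100/300=3.333333
k=0 src: V=3.3333
k=1 load: inc=3.333333, refl=3.333333·-1.000000=-3.3333; V=0.000000+3.333333+-3.333333=0.0000
k=2 src: inc=-3.333333, refl=-3.333333·0.333333=-1.1111; V=3.333333+-3.333333+-1.111111=-1.1111
k=3 load: inc=-1.111111, refl=-1.111111·-1.000000=1.1111; V=0.000000+-1.111111+1.111111=0.0000
k=4 src: inc=1.111111, refl=1.111111·0.333333=0.3704; V=-1.111111+1.111111+0.370370=0.3704

0 0 source 3.3333
1 3 load 0.0000
2 6 source -1.1111
3 9 load 0.0000
4 12 source 0.3704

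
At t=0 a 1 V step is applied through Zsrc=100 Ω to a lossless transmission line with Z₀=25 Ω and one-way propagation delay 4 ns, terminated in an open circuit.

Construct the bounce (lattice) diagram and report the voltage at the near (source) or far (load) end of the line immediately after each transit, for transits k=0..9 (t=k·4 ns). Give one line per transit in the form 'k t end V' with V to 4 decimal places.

0 0 source 0.2000
1 4 load 0.4000
2 8 source 0.5200
3 12 load 0.6400
4 16 source 0.7120
5 20 load 0.7840
6 24 source 0.8272
7 28 load 0.8704
8 32 source 0.8963
9 36 load 0.9222

Γ_L=1.000000, Γ_S=0.600000; launch V₁=1·25/125=0.200000
k=0 src: V=0.2000
k=1 load: inc=0.200000, refl=0.200000·1.000000=0.2000; V=0.000000+0.200000+0.200000=0.4000
k=2 src: inc=0.200000, refl=0.200000·0.600000=0.1200; V=0.200000+0.200000+0.120000=0.5200
k=3 load: inc=0.120000, refl=0.120000·1.000000=0.1200; V=0.400000+0.120000+0.120000=0.6400
k=4 src: inc=0.120000, refl=0.120000·0.600000=0.0720; V=0.520000+0.120000+0.072000=0.7120
k=5 load: inc=0.072000, refl=0.072000·1.000000=0.0720; V=0.640000+0.072000+0.072000=0.7840
k=6 src: inc=0.072000, refl=0.072000·0.600000=0.0432; V=0.712000+0.072000+0.043200=0.8272
k=7 load: inc=0.043200, refl=0.043200·1.000000=0.0432; V=0.784000+0.043200+0.043200=0.8704
k=8 src: inc=0.043200, refl=0.043200·0.600000=0.0259; V=0.827200+0.043200+0.025920=0.8963
k=9 load: inc=0.025920, refl=0.025920·1.000000=0.0259; V=0.870400+0.025920+0.025920=0.9222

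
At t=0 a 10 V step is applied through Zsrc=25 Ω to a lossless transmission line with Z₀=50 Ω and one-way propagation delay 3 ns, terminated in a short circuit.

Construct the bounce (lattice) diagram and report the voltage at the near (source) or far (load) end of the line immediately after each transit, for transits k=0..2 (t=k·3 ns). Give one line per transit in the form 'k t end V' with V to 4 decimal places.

0 0 source 6.6667
1 3 load 0.0000
2 6 source 2.2222

Γ_L=-1.000000, Γ_S=-0.333333; launch V₁=10·50/75=6.666667
k=0 src: V=6.6667
k=1 load: inc=6.666667, refl=6.666667·-1.000000=-6.6667; V=0.000000+6.666667+-6.666667=0.0000
k=2 src: inc=-6.666667, refl=-6.666667·-0.333333=2.2222; V=6.666667+-6.666667+2.222222=2.2222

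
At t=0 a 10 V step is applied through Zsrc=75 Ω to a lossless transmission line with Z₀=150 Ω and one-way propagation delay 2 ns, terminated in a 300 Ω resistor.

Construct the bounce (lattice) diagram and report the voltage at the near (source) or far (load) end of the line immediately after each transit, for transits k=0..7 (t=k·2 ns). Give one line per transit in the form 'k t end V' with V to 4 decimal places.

0 0 source 6.6667
1 2 load 8.8889
2 4 source 8.1481
3 6 load 7.9012
4 8 source 7.9835
5 10 load 8.0110
6 12 source 8.0018
7 14 load 7.9988

Γ_L=0.333333, Γ_S=-0.333333; launch V₁=10·150/225=6.666667
k=0 src: V=6.6667
k=1 load: inc=6.666667, refl=6.666667·0.333333=2.2222; V=0.000000+6.666667+2.222222=8.8889
k=2 src: inc=2.222222, refl=2.222222·-0.333333=-0.7407; V=6.666667+2.222222+-0.740741=8.1481
k=3 load: inc=-0.740741, refl=-0.740741·0.333333=-0.2469; V=8.888889+-0.740741+-0.246914=7.9012
k=4 src: inc=-0.246914, refl=-0.246914·-0.333333=0.0823; V=8.148148+-0.246914+0.082305=7.9835
k=5 load: inc=0.082305, refl=0.082305·0.333333=0.0274; V=7.901235+0.082305+0.027435=8.0110
k=6 src: inc=0.027435, refl=0.027435·-0.333333=-0.0091; V=7.983539+0.027435+-0.009145=8.0018
k=7 load: inc=-0.009145, refl=-0.009145·0.333333=-0.0030; V=8.010974+-0.009145+-0.003048=7.9988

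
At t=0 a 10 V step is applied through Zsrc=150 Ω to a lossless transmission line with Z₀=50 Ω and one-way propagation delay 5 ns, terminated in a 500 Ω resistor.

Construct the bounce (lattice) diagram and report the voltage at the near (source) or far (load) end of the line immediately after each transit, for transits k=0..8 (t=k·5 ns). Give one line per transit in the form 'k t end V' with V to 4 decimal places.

Γ_L=0.818182, Γ_S=0.500000; launch V₁=10·50/200=2.500000
k=0 src: V=2.5000
k=1 load: inc=2.500000, refl=2.500000·0.818182=2.0455; V=0.000000+2.500000+2.045455=4.5455
k=2 src: inc=2.045455, refl=2.045455·0.500000=1.0227; V=2.500000+2.045455+1.022727=5.5682
k=3 load: inc=1.022727, refl=1.022727·0.818182=0.8368; V=4.545455+1.022727+0.836777=6.4050
k=4 src: inc=0.836777, refl=0.836777·0.500000=0.4184; V=5.568182+0.836777+0.418388=6.8233
k=5 load: inc=0.418388, refl=0.418388·0.818182=0.3423; V=6.404959+0.418388+0.342318=7.1657
k=6 src: inc=0.342318, refl=0.342318·0.500000=0.1712; V=6.823347+0.342318+0.171159=7.3368
k=7 load: inc=0.171159, refl=0.171159·0.818182=0.1400; V=7.165665+0.171159+0.140039=7.4769
k=8 src: inc=0.140039, refl=0.140039·0.500000=0.0700; V=7.336824+0.140039+0.070020=7.5469

0 0 source 2.5000
1 5 load 4.5455
2 10 source 5.5682
3 15 load 6.4050
4 20 source 6.8233
5 25 load 7.1657
6 30 source 7.3368
7 35 load 7.4769
8 40 source 7.5469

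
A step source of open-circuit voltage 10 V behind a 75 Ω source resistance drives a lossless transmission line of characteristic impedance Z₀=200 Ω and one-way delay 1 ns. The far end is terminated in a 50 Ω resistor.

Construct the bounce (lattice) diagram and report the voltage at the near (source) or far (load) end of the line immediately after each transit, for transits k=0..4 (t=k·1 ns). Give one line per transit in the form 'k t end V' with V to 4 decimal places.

0 0 source 7.2727
1 1 load 2.9091
2 2 source 4.8926
3 3 load 3.7025
4 4 source 4.2434

Γ_L=-0.600000, Γ_S=-0.454545; launch V₁=10·200/275=7.272727
k=0 src: V=7.2727
k=1 load: inc=7.272727, refl=7.272727·-0.600000=-4.3636; V=0.000000+7.272727+-4.363636=2.9091
k=2 src: inc=-4.363636, refl=-4.363636·-0.454545=1.9835; V=7.272727+-4.363636+1.983471=4.8926
k=3 load: inc=1.983471, refl=1.983471·-0.600000=-1.1901; V=2.909091+1.983471+-1.190083=3.7025
k=4 src: inc=-1.190083, refl=-1.190083·-0.454545=0.5409; V=4.892562+-1.190083+0.540947=4.2434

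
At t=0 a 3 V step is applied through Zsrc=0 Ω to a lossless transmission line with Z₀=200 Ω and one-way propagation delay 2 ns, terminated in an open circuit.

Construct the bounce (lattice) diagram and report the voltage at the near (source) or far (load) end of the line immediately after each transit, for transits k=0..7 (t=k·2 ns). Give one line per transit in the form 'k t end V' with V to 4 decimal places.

0 0 source 3.0000
1 2 load 6.0000
2 4 source 3.0000
3 6 load 0.0000
4 8 source 3.0000
5 10 load 6.0000
6 12 source 3.0000
7 14 load 0.0000

Γ_L=1.000000, Γ_S=-1.000000; launch V₁=3·200/200=3.000000
k=0 src: V=3.0000
k=1 load: inc=3.000000, refl=3.000000·1.000000=3.0000; V=0.000000+3.000000+3.000000=6.0000
k=2 src: inc=3.000000, refl=3.000000·-1.000000=-3.0000; V=3.000000+3.000000+-3.000000=3.0000
k=3 load: inc=-3.000000, refl=-3.000000·1.000000=-3.0000; V=6.000000+-3.000000+-3.000000=0.0000
k=4 src: inc=-3.000000, refl=-3.000000·-1.000000=3.0000; V=3.000000+-3.000000+3.000000=3.0000
k=5 load: inc=3.000000, refl=3.000000·1.000000=3.0000; V=0.000000+3.000000+3.000000=6.0000
k=6 src: inc=3.000000, refl=3.000000·-1.000000=-3.0000; V=3.000000+3.000000+-3.000000=3.0000
k=7 load: inc=-3.000000, refl=-3.000000·1.000000=-3.0000; V=6.000000+-3.000000+-3.000000=0.0000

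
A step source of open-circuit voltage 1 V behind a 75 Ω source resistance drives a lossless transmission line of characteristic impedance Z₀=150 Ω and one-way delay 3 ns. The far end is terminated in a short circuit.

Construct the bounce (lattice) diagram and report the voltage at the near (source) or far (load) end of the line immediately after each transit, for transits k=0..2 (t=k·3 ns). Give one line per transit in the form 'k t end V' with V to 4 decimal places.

0 0 source 0.6667
1 3 load 0.0000
2 6 source 0.2222

Γ_L=-1.000000, Γ_S=-0.333333; launch V₁=1·150/225=0.666667
k=0 src: V=0.6667
k=1 load: inc=0.666667, refl=0.666667·-1.000000=-0.6667; V=0.000000+0.666667+-0.666667=0.0000
k=2 src: inc=-0.666667, refl=-0.666667·-0.333333=0.2222; V=0.666667+-0.666667+0.222222=0.2222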